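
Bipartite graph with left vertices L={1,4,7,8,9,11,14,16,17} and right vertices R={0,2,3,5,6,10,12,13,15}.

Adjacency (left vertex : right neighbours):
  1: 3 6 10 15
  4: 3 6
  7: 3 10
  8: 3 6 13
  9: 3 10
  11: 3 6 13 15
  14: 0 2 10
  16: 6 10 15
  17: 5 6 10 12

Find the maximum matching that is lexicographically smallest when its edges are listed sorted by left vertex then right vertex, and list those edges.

Lex-smallest maximum matching: {(1,3), (4,6), (7,10), (8,13), (11,15), (14,0), (17,5)}

|M| = 7 (so the lex-smallest maximum matching has 7 edges)
process left vertices in ascending order; for each, take the smallest-labelled available neighbour that still permits 7 edges overall, or leave it unmatched if none does
lex-smallest matching: {1-3, 4-6, 7-10, 8-13, 11-15, 14-0, 17-5}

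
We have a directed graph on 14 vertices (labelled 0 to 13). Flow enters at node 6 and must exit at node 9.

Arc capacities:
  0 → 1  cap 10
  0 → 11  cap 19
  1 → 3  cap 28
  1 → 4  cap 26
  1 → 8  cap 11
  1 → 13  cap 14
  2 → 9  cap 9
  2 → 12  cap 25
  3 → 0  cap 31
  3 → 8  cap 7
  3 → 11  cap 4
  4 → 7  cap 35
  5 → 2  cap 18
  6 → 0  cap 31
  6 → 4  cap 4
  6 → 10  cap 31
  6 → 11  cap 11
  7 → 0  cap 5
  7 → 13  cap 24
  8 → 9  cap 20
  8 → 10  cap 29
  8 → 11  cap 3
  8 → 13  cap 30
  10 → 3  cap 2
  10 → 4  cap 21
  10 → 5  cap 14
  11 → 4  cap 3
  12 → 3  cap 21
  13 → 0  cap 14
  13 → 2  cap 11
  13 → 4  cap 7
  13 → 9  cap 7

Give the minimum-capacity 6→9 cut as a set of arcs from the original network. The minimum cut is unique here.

augment #1: 6→0→1→8→9 push 10
augment #2: 6→4→7→13→9 push 4
augment #3: 6→10→3→8→9 push 2
augment #4: 6→10→5→2→9 push 9
augment #5: 6→10→4→7→13→9 push 3
augment #6: 6→10→5→2→12→3→8→9 push 5
max flow = 33; residual-reachable set from 6 gives S-side
cut edges (S→T): {(0,1), (2,9), (3,8), (13,9)} total cap 33

Min-cut arcs: {(0,1), (2,9), (3,8), (13,9)} (total capacity 33)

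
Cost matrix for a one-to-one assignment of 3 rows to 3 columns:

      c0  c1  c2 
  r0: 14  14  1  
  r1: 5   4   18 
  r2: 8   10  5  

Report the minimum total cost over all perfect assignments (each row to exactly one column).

Minimum assignment cost: 13

optimal assignment: row0→col2 (cost 1), row1→col1 (cost 4), row2→col0 (cost 8)
total = 1 + 4 + 8 = 13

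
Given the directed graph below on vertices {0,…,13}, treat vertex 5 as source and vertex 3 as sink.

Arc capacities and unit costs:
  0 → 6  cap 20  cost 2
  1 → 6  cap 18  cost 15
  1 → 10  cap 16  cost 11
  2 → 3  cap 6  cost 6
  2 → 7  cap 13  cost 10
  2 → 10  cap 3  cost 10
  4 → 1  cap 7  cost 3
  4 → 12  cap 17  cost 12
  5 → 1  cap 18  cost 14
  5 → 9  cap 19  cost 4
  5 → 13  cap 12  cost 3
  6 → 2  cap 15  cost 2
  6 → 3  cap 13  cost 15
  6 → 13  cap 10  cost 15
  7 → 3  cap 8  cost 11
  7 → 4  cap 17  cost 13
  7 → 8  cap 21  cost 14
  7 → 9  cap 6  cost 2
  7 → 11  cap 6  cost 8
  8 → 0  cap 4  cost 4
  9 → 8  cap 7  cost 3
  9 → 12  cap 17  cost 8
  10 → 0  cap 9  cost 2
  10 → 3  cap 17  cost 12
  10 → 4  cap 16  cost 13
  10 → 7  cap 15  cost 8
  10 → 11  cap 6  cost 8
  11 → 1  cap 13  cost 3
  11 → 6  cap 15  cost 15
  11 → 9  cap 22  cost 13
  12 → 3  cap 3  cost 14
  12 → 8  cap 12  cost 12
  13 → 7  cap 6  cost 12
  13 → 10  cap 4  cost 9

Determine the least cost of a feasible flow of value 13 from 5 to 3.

shortest-cost path #1: 5→9→8→0→6→2→3 push 4 @ unit cost 21 (adds 84)
shortest-cost path #2: 5→13→10→3 push 4 @ unit cost 24 (adds 96)
shortest-cost path #3: 5→9→12→3 push 3 @ unit cost 26 (adds 78)
shortest-cost path #4: 5→13→7→3 push 2 @ unit cost 26 (adds 52)
total cost = 310

Minimum cost for 13 units: 310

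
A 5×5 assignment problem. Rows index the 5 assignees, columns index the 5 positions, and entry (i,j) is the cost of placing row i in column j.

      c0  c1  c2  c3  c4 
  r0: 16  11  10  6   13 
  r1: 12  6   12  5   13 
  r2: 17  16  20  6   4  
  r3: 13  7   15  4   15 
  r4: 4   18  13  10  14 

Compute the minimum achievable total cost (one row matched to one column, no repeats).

Minimum assignment cost: 28

optimal assignment: row0→col2 (cost 10), row1→col1 (cost 6), row2→col4 (cost 4), row3→col3 (cost 4), row4→col0 (cost 4)
total = 10 + 6 + 4 + 4 + 4 = 28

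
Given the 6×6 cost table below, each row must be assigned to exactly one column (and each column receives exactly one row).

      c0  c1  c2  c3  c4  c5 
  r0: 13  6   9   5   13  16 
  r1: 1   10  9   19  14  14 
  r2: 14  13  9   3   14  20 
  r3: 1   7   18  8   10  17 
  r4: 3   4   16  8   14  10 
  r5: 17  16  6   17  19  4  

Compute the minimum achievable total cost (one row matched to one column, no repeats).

optimal assignment: row0→col2 (cost 9), row1→col0 (cost 1), row2→col3 (cost 3), row3→col4 (cost 10), row4→col1 (cost 4), row5→col5 (cost 4)
total = 9 + 1 + 3 + 10 + 4 + 4 = 31

Minimum assignment cost: 31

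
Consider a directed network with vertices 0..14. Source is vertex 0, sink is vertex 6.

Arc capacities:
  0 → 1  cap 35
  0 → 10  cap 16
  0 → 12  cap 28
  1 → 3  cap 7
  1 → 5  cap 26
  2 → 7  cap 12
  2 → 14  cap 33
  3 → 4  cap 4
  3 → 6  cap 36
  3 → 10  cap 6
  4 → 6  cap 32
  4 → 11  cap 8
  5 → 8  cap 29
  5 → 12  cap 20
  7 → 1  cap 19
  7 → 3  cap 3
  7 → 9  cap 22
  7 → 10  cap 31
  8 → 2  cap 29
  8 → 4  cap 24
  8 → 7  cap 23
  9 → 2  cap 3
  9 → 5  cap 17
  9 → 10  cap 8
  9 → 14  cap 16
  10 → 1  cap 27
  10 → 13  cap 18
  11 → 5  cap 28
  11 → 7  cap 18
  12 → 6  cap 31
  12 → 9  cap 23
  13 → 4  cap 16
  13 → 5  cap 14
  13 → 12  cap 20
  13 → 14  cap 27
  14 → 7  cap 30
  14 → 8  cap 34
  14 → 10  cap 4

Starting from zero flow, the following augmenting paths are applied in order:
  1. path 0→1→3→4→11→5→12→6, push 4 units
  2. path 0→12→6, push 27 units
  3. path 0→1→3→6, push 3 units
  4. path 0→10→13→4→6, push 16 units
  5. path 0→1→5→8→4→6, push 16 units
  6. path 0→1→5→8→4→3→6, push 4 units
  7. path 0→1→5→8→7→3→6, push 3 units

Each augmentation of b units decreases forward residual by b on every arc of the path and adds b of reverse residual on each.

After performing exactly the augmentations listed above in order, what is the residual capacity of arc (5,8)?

after path 1 (0→1→3→4→11→5→12→6, push 4): res(5,8)=29
after path 2 (0→12→6, push 27): res(5,8)=29
after path 3 (0→1→3→6, push 3): res(5,8)=29
after path 4 (0→10→13→4→6, push 16): res(5,8)=29
after path 5 (0→1→5→8→4→6, push 16): res(5,8)=13
after path 6 (0→1→5→8→4→3→6, push 4): res(5,8)=9
after path 7 (0→1→5→8→7→3→6, push 3): res(5,8)=6

Residual capacity of (5,8): 6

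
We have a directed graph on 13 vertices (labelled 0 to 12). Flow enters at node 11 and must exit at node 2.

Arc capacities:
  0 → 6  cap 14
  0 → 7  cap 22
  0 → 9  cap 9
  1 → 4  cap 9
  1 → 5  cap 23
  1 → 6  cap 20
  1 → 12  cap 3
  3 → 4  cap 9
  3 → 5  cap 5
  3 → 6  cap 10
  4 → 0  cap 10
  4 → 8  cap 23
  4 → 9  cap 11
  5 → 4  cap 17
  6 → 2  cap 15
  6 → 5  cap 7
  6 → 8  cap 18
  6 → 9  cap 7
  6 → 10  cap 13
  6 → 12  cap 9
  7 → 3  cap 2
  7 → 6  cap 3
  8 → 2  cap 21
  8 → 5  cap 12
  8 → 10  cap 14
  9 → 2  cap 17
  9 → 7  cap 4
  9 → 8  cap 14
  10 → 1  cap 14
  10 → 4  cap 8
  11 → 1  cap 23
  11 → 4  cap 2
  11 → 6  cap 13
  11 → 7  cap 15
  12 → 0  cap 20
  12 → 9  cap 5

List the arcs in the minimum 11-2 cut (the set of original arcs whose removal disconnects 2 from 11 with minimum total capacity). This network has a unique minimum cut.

Min-cut arcs: {(7,3), (7,6), (11,1), (11,4), (11,6)} (total capacity 43)

augment #1: 11→6→2 push 13
augment #2: 11→1→6→2 push 2
augment #3: 11→4→8→2 push 2
augment #4: 11→1→4→8→2 push 9
augment #5: 11→1→6→8→2 push 10
augment #6: 11→1→6→9→2 push 2
augment #7: 11→7→6→9→2 push 3
augment #8: 11→7→3→4→9→2 push 2
max flow = 43; residual-reachable set from 11 gives S-side
cut edges (S→T): {(7,3), (7,6), (11,1), (11,4), (11,6)} total cap 43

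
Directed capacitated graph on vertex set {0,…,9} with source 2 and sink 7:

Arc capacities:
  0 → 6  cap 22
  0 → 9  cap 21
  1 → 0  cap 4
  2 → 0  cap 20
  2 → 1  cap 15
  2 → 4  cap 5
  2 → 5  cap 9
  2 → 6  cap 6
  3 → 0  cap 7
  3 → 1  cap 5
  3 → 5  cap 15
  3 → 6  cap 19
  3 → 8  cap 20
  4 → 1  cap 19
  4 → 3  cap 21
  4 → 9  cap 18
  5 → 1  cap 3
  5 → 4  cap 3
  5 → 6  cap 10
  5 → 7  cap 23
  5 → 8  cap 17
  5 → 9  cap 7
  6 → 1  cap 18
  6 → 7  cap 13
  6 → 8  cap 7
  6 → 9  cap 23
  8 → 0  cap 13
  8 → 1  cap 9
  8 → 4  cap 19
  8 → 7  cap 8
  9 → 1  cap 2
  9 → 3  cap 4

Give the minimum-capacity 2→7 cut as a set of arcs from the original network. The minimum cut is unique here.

Min-cut arcs: {(2,4), (2,5), (6,7), (6,8), (9,3)} (total capacity 38)

augment #1: 2→5→7 push 9
augment #2: 2→6→7 push 6
augment #3: 2→0→6→7 push 7
augment #4: 2→0→6→8→7 push 7
augment #5: 2→4→3→5→7 push 5
augment #6: 2→0→9→3→5→7 push 4
max flow = 38; residual-reachable set from 2 gives S-side
cut edges (S→T): {(2,4), (2,5), (6,7), (6,8), (9,3)} total cap 38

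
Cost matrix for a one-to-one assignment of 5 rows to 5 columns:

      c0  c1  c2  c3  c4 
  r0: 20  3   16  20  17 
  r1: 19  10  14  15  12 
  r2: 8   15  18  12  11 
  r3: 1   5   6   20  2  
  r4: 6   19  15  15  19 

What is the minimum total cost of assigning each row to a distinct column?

Minimum assignment cost: 37

optimal assignment: row0→col1 (cost 3), row1→col2 (cost 14), row2→col3 (cost 12), row3→col4 (cost 2), row4→col0 (cost 6)
total = 3 + 14 + 12 + 2 + 6 = 37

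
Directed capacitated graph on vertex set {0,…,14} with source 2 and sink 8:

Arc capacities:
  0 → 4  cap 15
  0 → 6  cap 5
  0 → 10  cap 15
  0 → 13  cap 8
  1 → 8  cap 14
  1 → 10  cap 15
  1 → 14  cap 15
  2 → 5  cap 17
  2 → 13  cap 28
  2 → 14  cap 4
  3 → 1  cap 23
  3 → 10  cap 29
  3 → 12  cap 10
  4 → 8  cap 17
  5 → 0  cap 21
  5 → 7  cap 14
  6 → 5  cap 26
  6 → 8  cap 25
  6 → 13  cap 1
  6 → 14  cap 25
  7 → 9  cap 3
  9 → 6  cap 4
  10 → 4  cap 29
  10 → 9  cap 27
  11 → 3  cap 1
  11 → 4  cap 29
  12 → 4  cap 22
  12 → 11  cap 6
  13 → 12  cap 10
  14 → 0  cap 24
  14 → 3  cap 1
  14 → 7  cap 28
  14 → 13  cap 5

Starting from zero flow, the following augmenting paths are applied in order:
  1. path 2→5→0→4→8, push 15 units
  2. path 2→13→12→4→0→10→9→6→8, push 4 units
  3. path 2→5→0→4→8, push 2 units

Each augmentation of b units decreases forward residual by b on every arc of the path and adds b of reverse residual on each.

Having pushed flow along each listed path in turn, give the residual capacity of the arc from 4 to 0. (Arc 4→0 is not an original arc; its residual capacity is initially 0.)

after path 1 (2→5→0→4→8, push 15): res(4,0)=15
after path 2 (2→13→12→4→0→10→9→6→8, push 4): res(4,0)=11
after path 3 (2→5→0→4→8, push 2): res(4,0)=13

Residual capacity of (4,0): 13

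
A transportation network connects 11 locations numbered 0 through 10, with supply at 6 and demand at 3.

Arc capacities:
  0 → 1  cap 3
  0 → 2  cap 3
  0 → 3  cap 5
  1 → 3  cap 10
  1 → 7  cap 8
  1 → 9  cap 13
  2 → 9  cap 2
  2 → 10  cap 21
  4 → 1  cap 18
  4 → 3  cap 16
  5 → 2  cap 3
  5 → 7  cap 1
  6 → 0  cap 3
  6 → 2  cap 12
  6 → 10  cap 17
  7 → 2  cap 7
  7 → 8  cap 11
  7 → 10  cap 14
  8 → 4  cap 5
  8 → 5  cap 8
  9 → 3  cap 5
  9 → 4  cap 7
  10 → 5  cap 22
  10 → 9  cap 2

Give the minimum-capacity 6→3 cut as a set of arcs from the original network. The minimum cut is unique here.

augment #1: 6→0→3 push 3
augment #2: 6→2→9→3 push 2
augment #3: 6→10→9→3 push 2
augment #4: 6→10→5→7→8→4→3 push 1
max flow = 8; residual-reachable set from 6 gives S-side
cut edges (S→T): {(2,9), (5,7), (6,0), (10,9)} total cap 8

Min-cut arcs: {(2,9), (5,7), (6,0), (10,9)} (total capacity 8)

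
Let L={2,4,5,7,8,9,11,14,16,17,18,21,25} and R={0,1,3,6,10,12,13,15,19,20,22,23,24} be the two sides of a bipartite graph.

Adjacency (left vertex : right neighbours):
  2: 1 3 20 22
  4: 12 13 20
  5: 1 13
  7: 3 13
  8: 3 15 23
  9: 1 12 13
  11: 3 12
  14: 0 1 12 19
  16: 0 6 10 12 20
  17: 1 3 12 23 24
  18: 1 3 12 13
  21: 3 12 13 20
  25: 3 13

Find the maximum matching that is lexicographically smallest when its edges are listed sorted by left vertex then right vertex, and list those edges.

|M| = 10 (so the lex-smallest maximum matching has 10 edges)
process left vertices in ascending order; for each, take the smallest-labelled available neighbour that still permits 10 edges overall, or leave it unmatched if none does
lex-smallest matching: {2-22, 4-12, 5-1, 7-3, 8-15, 9-13, 14-0, 16-6, 17-23, 21-20}

Lex-smallest maximum matching: {(2,22), (4,12), (5,1), (7,3), (8,15), (9,13), (14,0), (16,6), (17,23), (21,20)}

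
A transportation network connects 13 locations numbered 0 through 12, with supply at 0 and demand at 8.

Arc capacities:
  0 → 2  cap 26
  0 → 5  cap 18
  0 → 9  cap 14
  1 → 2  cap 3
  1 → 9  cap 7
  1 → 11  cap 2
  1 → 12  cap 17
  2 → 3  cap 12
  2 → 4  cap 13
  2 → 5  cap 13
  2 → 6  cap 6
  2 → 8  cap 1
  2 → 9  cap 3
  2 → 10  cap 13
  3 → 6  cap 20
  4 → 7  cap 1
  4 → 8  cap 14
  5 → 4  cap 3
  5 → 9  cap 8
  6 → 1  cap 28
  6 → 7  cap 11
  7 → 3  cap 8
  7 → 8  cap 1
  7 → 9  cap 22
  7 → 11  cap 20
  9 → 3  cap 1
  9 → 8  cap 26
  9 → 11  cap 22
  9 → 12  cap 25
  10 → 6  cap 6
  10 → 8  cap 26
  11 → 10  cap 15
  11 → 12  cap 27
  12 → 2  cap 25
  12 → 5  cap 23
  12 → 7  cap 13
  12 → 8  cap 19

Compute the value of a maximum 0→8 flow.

augment #1: 0→2→8 bottleneck 1, total now 1
augment #2: 0→9→8 bottleneck 14, total now 15
augment #3: 0→2→4→8 bottleneck 13, total now 28
augment #4: 0→2→9→8 bottleneck 3, total now 31
augment #5: 0→2→10→8 bottleneck 9, total now 40
augment #6: 0→5→4→8 bottleneck 1, total now 41
augment #7: 0→5→9→8 bottleneck 8, total now 49
augment #8: 0→5→4→7→8 bottleneck 1, total now 50
augment #9: 0→5→4→2→10→8 bottleneck 1, total now 51

Maximum flow value: 51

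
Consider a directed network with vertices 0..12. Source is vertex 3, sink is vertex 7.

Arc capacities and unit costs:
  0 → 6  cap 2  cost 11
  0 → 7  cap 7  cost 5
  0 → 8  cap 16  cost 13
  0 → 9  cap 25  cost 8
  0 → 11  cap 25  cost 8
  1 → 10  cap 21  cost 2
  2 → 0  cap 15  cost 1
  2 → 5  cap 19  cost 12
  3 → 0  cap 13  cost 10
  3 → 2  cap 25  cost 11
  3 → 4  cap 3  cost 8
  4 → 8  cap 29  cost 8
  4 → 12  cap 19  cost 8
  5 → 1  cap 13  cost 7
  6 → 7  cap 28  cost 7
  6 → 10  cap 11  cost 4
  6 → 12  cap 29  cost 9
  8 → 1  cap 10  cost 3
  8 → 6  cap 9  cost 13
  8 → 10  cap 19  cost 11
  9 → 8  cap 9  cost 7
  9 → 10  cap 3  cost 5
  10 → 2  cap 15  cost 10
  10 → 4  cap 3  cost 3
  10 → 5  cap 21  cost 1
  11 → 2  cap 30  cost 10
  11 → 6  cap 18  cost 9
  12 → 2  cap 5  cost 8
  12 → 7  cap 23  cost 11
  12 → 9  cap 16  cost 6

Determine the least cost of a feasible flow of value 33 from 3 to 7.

shortest-cost path #1: 3→0→7 push 7 @ unit cost 15 (adds 105)
shortest-cost path #2: 3→4→12→7 push 3 @ unit cost 27 (adds 81)
shortest-cost path #3: 3→0→6→7 push 2 @ unit cost 28 (adds 56)
shortest-cost path #4: 3→0→11→6→7 push 4 @ unit cost 34 (adds 136)
shortest-cost path #5: 3→2→0→11→6→7 push 14 @ unit cost 36 (adds 504)
shortest-cost path #6: 3→2→0→8→6→7 push 1 @ unit cost 45 (adds 45)
shortest-cost path #7: 3→2→5→1→10→4→12→7 push 2 @ unit cost 54 (adds 108)
total cost = 1035

Minimum cost for 33 units: 1035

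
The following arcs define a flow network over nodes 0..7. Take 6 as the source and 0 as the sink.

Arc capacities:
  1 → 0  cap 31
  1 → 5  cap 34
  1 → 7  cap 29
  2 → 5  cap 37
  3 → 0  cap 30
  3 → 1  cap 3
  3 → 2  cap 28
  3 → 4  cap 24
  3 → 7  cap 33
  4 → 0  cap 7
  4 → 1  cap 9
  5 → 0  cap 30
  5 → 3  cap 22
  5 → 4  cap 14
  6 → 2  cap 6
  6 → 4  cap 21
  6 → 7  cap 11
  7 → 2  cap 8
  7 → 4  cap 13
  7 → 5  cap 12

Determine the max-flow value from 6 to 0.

Maximum flow value: 33

augment #1: 6→4→0 bottleneck 7, total now 7
augment #2: 6→2→5→0 bottleneck 6, total now 13
augment #3: 6→4→1→0 bottleneck 9, total now 22
augment #4: 6→7→5→0 bottleneck 11, total now 33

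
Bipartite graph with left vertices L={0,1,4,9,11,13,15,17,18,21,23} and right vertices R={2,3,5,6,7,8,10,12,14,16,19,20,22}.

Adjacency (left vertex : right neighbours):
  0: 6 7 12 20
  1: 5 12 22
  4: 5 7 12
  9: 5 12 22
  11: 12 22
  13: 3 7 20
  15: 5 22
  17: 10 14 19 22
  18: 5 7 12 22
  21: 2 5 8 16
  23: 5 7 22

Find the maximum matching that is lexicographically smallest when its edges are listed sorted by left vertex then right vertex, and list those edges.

Lex-smallest maximum matching: {(0,6), (1,5), (4,7), (9,12), (11,22), (13,3), (17,10), (21,2)}

|M| = 8 (so the lex-smallest maximum matching has 8 edges)
process left vertices in ascending order; for each, take the smallest-labelled available neighbour that still permits 8 edges overall, or leave it unmatched if none does
lex-smallest matching: {0-6, 1-5, 4-7, 9-12, 11-22, 13-3, 17-10, 21-2}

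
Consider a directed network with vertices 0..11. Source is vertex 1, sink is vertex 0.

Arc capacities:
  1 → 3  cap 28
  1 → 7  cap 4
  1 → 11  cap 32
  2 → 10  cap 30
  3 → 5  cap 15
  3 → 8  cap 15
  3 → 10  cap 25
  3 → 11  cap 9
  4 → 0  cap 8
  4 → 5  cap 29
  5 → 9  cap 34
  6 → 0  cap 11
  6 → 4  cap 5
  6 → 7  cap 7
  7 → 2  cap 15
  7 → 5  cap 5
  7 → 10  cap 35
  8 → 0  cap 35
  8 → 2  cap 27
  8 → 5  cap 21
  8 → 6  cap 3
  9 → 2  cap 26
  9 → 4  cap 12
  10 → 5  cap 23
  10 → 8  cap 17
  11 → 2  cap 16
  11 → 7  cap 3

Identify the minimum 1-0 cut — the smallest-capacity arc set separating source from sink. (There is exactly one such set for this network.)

augment #1: 1→3→8→0 push 15
augment #2: 1→3→10→8→0 push 13
augment #3: 1→7→10→8→0 push 4
augment #4: 1→11→7→5→9→4→0 push 3
augment #5: 1→11→2→10→5→9→4→0 push 5
max flow = 40; residual-reachable set from 1 gives S-side
cut edges (S→T): {(3,8), (4,0), (10,8)} total cap 40

Min-cut arcs: {(3,8), (4,0), (10,8)} (total capacity 40)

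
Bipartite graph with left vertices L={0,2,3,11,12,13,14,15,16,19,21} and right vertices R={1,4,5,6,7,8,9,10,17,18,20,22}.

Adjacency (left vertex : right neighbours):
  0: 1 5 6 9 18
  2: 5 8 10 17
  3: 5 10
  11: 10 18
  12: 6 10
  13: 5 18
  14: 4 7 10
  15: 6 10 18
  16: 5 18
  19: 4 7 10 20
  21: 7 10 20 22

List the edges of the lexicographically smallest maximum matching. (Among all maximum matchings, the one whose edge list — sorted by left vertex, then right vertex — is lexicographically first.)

Lex-smallest maximum matching: {(0,1), (2,8), (3,5), (11,10), (12,6), (13,18), (14,4), (19,7), (21,20)}

|M| = 9 (so the lex-smallest maximum matching has 9 edges)
process left vertices in ascending order; for each, take the smallest-labelled available neighbour that still permits 9 edges overall, or leave it unmatched if none does
lex-smallest matching: {0-1, 2-8, 3-5, 11-10, 12-6, 13-18, 14-4, 19-7, 21-20}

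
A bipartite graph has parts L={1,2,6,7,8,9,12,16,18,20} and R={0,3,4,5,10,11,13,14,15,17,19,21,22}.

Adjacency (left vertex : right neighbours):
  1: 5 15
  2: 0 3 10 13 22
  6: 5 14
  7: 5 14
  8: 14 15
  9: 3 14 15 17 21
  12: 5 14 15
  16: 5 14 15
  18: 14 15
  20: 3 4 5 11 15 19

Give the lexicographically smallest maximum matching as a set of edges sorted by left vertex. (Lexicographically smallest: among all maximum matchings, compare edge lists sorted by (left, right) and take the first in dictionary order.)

Lex-smallest maximum matching: {(1,5), (2,0), (6,14), (8,15), (9,3), (20,4)}

|M| = 6 (so the lex-smallest maximum matching has 6 edges)
process left vertices in ascending order; for each, take the smallest-labelled available neighbour that still permits 6 edges overall, or leave it unmatched if none does
lex-smallest matching: {1-5, 2-0, 6-14, 8-15, 9-3, 20-4}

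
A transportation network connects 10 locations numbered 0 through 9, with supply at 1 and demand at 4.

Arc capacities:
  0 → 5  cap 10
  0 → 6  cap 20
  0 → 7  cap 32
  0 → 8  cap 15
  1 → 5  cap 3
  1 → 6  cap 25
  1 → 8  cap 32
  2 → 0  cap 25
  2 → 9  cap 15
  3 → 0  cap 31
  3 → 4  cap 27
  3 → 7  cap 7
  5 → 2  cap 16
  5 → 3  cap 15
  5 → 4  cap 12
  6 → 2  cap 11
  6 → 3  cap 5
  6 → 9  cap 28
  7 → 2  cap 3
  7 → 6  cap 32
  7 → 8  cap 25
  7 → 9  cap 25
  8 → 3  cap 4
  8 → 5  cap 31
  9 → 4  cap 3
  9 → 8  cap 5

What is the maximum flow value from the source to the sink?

Maximum flow value: 39

augment #1: 1→5→4 bottleneck 3, total now 3
augment #2: 1→6→3→4 bottleneck 5, total now 8
augment #3: 1→6→9→4 bottleneck 3, total now 11
augment #4: 1→8→3→4 bottleneck 4, total now 15
augment #5: 1→8→5→4 bottleneck 9, total now 24
augment #6: 1→8→5→3→4 bottleneck 15, total now 39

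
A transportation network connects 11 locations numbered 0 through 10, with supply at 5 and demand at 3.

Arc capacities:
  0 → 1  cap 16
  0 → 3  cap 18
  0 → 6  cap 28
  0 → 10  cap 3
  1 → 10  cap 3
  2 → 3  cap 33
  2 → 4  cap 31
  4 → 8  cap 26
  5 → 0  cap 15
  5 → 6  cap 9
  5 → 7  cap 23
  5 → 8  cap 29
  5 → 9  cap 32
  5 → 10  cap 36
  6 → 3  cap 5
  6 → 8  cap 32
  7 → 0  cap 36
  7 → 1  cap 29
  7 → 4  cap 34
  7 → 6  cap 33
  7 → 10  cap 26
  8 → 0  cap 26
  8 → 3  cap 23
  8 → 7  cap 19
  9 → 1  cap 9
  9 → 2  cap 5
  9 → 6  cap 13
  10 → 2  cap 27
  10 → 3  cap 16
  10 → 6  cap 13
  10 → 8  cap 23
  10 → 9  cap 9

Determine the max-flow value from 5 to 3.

Maximum flow value: 94

augment #1: 5→0→3 bottleneck 15, total now 15
augment #2: 5→6→3 bottleneck 5, total now 20
augment #3: 5→8→3 bottleneck 23, total now 43
augment #4: 5→10→3 bottleneck 16, total now 59
augment #5: 5→7→0→3 bottleneck 3, total now 62
augment #6: 5→9→2→3 bottleneck 5, total now 67
augment #7: 5→10→2→3 bottleneck 20, total now 87
augment #8: 5→7→10→2→3 bottleneck 7, total now 94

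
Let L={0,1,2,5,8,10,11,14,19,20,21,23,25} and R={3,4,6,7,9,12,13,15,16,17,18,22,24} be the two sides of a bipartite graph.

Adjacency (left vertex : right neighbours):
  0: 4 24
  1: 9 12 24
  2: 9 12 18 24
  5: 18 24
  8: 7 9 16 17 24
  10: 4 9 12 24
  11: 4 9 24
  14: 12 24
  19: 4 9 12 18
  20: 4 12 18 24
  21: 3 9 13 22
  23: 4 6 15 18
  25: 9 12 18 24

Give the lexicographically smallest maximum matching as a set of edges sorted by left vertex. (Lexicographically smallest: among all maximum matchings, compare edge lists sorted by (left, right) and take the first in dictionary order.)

|M| = 8 (so the lex-smallest maximum matching has 8 edges)
process left vertices in ascending order; for each, take the smallest-labelled available neighbour that still permits 8 edges overall, or leave it unmatched if none does
lex-smallest matching: {0-4, 1-9, 2-12, 5-18, 8-7, 10-24, 21-3, 23-6}

Lex-smallest maximum matching: {(0,4), (1,9), (2,12), (5,18), (8,7), (10,24), (21,3), (23,6)}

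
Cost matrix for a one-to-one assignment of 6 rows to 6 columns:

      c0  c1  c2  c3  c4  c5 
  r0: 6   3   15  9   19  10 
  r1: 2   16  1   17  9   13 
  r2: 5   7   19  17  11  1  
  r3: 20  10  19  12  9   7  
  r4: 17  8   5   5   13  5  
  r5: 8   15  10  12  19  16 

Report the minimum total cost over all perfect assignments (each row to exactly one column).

optimal assignment: row0→col1 (cost 3), row1→col2 (cost 1), row2→col5 (cost 1), row3→col4 (cost 9), row4→col3 (cost 5), row5→col0 (cost 8)
total = 3 + 1 + 1 + 9 + 5 + 8 = 27

Minimum assignment cost: 27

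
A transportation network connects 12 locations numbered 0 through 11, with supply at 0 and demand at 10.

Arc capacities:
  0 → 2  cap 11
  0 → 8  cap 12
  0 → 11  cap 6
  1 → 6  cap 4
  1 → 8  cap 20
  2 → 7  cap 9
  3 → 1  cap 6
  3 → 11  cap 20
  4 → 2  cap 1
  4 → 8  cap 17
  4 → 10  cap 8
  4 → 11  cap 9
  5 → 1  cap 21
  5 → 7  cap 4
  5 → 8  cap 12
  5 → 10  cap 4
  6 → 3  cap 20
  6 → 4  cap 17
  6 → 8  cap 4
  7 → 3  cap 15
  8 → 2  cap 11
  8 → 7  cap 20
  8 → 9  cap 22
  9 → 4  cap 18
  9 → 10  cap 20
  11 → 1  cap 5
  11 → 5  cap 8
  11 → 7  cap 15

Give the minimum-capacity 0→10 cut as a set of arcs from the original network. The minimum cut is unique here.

Min-cut arcs: {(0,8), (0,11), (2,7)} (total capacity 27)

augment #1: 0→8→9→10 push 12
augment #2: 0→11→5→10 push 4
augment #3: 0→11→1→6→4→10 push 2
augment #4: 0→2→7→3→1→6→4→10 push 2
augment #5: 0→2→7→3→1→8→9→10 push 4
augment #6: 0→2→7→3→11→1→8→9→10 push 3
max flow = 27; residual-reachable set from 0 gives S-side
cut edges (S→T): {(0,8), (0,11), (2,7)} total cap 27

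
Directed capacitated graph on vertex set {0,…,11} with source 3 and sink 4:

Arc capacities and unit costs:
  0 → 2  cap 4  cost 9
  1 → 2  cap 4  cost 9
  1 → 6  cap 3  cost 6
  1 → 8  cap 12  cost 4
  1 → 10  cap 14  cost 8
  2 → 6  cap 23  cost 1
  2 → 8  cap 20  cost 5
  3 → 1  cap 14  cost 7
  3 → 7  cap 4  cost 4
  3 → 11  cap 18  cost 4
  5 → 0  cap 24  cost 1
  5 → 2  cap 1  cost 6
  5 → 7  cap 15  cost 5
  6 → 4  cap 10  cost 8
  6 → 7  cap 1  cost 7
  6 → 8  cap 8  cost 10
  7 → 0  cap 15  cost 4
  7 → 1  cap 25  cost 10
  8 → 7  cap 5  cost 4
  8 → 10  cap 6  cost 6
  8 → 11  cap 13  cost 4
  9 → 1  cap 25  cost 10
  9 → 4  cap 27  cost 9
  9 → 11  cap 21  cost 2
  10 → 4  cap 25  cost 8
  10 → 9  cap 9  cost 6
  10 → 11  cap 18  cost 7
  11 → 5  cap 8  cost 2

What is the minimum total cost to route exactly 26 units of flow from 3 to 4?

shortest-cost path #1: 3→1→6→4 push 3 @ unit cost 21 (adds 63)
shortest-cost path #2: 3→11→5→2→6→4 push 1 @ unit cost 21 (adds 21)
shortest-cost path #3: 3→1→10→4 push 11 @ unit cost 23 (adds 253)
shortest-cost path #4: 3→11→5→0→2→6→4 push 4 @ unit cost 25 (adds 100)
shortest-cost path #5: 3→7→1→10→4 push 3 @ unit cost 30 (adds 90)
shortest-cost path #6: 3→7→1→2→6→4 push 1 @ unit cost 32 (adds 32)
shortest-cost path #7: 3→11→5→7→1→2→6→4 push 1 @ unit cost 39 (adds 39)
shortest-cost path #8: 3→11→5→7→1→8→10→4 push 2 @ unit cost 39 (adds 78)
total cost = 676

Minimum cost for 26 units: 676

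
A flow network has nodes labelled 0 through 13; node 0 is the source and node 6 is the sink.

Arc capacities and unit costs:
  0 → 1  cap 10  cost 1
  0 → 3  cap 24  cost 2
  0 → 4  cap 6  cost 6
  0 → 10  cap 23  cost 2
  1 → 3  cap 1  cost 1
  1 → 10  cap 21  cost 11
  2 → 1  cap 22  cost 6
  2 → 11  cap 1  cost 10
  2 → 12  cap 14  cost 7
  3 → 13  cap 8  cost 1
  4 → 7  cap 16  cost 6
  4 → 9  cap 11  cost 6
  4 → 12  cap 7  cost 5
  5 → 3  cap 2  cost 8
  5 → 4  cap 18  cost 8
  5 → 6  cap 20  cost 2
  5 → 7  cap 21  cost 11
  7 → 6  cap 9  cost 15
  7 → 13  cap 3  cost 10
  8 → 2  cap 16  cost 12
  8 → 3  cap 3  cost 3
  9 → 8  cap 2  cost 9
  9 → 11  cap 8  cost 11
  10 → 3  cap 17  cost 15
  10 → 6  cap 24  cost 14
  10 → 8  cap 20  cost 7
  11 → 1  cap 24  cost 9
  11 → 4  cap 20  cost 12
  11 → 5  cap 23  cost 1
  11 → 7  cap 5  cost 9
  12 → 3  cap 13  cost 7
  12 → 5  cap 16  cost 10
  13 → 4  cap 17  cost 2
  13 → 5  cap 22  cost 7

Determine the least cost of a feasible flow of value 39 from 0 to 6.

Minimum cost for 39 units: 672

shortest-cost path #1: 0→3→13→5→6 push 8 @ unit cost 12 (adds 96)
shortest-cost path #2: 0→10→6 push 23 @ unit cost 16 (adds 368)
shortest-cost path #3: 0→4→12→5→6 push 6 @ unit cost 23 (adds 138)
shortest-cost path #4: 0→1→10→6 push 1 @ unit cost 26 (adds 26)
shortest-cost path #5: 0→1→10→8→2→11→5→6 push 1 @ unit cost 44 (adds 44)
total cost = 672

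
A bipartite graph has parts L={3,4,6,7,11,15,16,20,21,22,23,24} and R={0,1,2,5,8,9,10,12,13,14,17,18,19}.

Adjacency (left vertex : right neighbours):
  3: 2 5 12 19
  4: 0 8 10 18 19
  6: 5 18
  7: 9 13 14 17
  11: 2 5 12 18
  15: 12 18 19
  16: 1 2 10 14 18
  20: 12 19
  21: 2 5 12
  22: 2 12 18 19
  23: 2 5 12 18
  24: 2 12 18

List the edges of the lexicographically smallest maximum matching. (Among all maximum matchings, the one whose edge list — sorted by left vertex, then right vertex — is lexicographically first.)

|M| = 8 (so the lex-smallest maximum matching has 8 edges)
process left vertices in ascending order; for each, take the smallest-labelled available neighbour that still permits 8 edges overall, or leave it unmatched if none does
lex-smallest matching: {3-2, 4-0, 6-5, 7-9, 11-12, 15-18, 16-1, 20-19}

Lex-smallest maximum matching: {(3,2), (4,0), (6,5), (7,9), (11,12), (15,18), (16,1), (20,19)}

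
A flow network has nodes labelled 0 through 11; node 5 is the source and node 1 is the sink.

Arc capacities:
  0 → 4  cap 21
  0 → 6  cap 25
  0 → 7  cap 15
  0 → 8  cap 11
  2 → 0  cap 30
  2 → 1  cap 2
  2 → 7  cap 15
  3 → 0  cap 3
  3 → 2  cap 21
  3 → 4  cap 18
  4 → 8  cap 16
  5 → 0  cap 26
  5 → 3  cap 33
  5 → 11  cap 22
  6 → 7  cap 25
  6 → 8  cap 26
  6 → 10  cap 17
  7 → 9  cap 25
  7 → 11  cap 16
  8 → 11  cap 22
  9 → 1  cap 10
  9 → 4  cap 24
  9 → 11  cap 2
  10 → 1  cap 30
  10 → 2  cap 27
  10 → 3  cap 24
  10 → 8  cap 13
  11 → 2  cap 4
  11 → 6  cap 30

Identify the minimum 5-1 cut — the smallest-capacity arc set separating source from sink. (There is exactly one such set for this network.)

augment #1: 5→3→2→1 push 2
augment #2: 5→0→6→10→1 push 17
augment #3: 5→0→7→9→1 push 9
augment #4: 5→3→0→7→9→1 push 1
max flow = 29; residual-reachable set from 5 gives S-side
cut edges (S→T): {(2,1), (6,10), (9,1)} total cap 29

Min-cut arcs: {(2,1), (6,10), (9,1)} (total capacity 29)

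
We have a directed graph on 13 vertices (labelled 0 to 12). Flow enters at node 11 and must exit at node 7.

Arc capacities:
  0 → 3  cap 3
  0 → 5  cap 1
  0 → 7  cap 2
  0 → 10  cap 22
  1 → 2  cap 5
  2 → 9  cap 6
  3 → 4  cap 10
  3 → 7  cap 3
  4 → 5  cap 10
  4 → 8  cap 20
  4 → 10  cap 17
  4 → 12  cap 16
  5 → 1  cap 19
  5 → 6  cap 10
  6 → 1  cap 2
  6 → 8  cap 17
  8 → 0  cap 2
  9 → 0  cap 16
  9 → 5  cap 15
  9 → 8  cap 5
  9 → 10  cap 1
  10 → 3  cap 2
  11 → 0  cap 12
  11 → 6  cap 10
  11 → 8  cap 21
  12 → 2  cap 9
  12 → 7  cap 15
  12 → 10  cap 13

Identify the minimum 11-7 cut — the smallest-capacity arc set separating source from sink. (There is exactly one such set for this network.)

Min-cut arcs: {(0,3), (0,7), (10,3)} (total capacity 7)

augment #1: 11→0→7 push 2
augment #2: 11→0→3→7 push 3
augment #3: 11→0→10→3→4→12→7 push 2
max flow = 7; residual-reachable set from 11 gives S-side
cut edges (S→T): {(0,3), (0,7), (10,3)} total cap 7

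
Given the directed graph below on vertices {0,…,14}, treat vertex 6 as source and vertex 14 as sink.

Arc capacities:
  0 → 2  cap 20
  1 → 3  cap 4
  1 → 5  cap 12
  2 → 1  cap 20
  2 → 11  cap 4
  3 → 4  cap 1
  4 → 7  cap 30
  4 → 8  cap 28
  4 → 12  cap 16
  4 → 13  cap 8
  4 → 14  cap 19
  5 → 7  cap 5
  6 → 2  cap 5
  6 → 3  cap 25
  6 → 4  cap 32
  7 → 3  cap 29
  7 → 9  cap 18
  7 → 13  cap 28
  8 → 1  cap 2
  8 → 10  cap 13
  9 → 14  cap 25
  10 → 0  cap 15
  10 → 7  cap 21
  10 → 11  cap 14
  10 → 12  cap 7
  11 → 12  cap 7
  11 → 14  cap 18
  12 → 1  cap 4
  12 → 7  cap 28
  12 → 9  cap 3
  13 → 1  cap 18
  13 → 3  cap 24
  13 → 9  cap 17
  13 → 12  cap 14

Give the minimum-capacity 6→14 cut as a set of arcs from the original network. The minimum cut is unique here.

augment #1: 6→4→14 push 19
augment #2: 6→2→11→14 push 4
augment #3: 6→4→7→9→14 push 13
augment #4: 6→3→4→7→9→14 push 1
augment #5: 6→2→1→5→7→9→14 push 1
max flow = 38; residual-reachable set from 6 gives S-side
cut edges (S→T): {(3,4), (6,2), (6,4)} total cap 38

Min-cut arcs: {(3,4), (6,2), (6,4)} (total capacity 38)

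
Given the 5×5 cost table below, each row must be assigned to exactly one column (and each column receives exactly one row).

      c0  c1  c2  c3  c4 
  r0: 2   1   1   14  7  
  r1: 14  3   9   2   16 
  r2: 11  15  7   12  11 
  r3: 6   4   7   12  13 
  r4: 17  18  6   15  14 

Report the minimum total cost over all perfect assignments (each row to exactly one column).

Minimum assignment cost: 25

optimal assignment: row0→col0 (cost 2), row1→col3 (cost 2), row2→col4 (cost 11), row3→col1 (cost 4), row4→col2 (cost 6)
total = 2 + 2 + 11 + 4 + 6 = 25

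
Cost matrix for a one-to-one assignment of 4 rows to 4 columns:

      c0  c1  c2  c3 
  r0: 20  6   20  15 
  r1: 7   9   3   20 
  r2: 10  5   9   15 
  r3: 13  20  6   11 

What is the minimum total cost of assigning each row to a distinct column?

optimal assignment: row0→col1 (cost 6), row1→col2 (cost 3), row2→col0 (cost 10), row3→col3 (cost 11)
total = 6 + 3 + 10 + 11 = 30

Minimum assignment cost: 30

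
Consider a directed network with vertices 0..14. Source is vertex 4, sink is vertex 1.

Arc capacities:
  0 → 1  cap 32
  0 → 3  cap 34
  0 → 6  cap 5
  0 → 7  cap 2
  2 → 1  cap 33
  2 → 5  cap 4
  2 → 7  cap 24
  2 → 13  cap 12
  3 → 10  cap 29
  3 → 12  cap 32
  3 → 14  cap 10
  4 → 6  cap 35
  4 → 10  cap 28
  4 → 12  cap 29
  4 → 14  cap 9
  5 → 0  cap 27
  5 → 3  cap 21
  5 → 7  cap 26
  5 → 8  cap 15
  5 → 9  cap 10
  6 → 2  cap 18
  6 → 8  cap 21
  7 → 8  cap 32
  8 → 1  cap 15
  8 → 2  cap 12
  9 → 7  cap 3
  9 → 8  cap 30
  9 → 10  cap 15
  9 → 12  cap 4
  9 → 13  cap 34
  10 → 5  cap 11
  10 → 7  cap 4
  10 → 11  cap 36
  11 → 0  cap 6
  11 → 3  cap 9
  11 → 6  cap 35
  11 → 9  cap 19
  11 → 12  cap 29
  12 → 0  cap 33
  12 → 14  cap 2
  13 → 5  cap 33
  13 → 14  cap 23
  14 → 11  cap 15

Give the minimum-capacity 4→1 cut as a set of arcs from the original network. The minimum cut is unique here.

augment #1: 4→6→2→1 push 18
augment #2: 4→6→8→1 push 15
augment #3: 4→12→0→1 push 29
augment #4: 4→6→8→2→1 push 2
augment #5: 4→10→5→0→1 push 3
augment #6: 4→10→5→8→2→1 push 8
augment #7: 4→10→7→8→2→1 push 2
max flow = 77; residual-reachable set from 4 gives S-side
cut edges (S→T): {(0,1), (6,2), (8,1), (8,2)} total cap 77

Min-cut arcs: {(0,1), (6,2), (8,1), (8,2)} (total capacity 77)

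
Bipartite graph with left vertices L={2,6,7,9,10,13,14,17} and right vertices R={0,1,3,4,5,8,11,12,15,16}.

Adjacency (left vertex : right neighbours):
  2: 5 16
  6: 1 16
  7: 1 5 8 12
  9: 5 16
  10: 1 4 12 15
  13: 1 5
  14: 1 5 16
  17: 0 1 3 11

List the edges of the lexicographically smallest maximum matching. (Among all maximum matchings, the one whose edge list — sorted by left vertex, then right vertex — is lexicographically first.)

Lex-smallest maximum matching: {(2,5), (6,1), (7,8), (9,16), (10,4), (17,0)}

|M| = 6 (so the lex-smallest maximum matching has 6 edges)
process left vertices in ascending order; for each, take the smallest-labelled available neighbour that still permits 6 edges overall, or leave it unmatched if none does
lex-smallest matching: {2-5, 6-1, 7-8, 9-16, 10-4, 17-0}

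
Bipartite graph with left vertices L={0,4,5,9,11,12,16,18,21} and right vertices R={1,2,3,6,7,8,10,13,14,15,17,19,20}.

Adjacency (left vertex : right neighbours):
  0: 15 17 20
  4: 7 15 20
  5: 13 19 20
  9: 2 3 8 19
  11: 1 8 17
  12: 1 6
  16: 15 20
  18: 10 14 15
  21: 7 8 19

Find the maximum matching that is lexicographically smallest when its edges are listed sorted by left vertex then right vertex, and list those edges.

|M| = 9 (so the lex-smallest maximum matching has 9 edges)
process left vertices in ascending order; for each, take the smallest-labelled available neighbour that still permits 9 edges overall, or leave it unmatched if none does
lex-smallest matching: {0-15, 4-7, 5-13, 9-2, 11-1, 12-6, 16-20, 18-10, 21-8}

Lex-smallest maximum matching: {(0,15), (4,7), (5,13), (9,2), (11,1), (12,6), (16,20), (18,10), (21,8)}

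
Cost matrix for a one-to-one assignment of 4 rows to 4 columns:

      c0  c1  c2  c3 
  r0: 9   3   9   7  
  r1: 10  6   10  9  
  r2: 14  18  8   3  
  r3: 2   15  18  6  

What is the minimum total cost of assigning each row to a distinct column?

Minimum assignment cost: 18

optimal assignment: row0→col1 (cost 3), row1→col2 (cost 10), row2→col3 (cost 3), row3→col0 (cost 2)
total = 3 + 10 + 3 + 2 = 18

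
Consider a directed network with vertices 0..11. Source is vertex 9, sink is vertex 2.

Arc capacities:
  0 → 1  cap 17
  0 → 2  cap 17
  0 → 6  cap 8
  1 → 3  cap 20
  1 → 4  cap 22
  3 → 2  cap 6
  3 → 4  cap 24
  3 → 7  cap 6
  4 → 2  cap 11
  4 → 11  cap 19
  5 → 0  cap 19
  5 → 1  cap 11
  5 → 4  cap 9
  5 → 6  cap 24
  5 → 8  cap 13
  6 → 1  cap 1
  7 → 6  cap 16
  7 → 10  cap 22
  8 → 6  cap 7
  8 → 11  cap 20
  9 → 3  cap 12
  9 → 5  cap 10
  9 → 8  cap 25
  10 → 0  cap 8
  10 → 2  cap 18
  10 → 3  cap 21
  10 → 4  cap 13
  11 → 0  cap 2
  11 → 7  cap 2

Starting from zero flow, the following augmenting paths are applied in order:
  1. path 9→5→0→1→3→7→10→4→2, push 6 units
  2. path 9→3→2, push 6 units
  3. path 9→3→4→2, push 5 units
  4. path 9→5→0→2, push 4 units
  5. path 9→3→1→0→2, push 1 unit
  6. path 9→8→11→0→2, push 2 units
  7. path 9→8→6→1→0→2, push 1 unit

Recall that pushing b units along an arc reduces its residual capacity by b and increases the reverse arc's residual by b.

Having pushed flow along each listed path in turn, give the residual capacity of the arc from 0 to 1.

after path 1 (9→5→0→1→3→7→10→4→2, push 6): res(0,1)=11
after path 2 (9→3→2, push 6): res(0,1)=11
after path 3 (9→3→4→2, push 5): res(0,1)=11
after path 4 (9→5→0→2, push 4): res(0,1)=11
after path 5 (9→3→1→0→2, push 1): res(0,1)=12
after path 6 (9→8→11→0→2, push 2): res(0,1)=12
after path 7 (9→8→6→1→0→2, push 1): res(0,1)=13

Residual capacity of (0,1): 13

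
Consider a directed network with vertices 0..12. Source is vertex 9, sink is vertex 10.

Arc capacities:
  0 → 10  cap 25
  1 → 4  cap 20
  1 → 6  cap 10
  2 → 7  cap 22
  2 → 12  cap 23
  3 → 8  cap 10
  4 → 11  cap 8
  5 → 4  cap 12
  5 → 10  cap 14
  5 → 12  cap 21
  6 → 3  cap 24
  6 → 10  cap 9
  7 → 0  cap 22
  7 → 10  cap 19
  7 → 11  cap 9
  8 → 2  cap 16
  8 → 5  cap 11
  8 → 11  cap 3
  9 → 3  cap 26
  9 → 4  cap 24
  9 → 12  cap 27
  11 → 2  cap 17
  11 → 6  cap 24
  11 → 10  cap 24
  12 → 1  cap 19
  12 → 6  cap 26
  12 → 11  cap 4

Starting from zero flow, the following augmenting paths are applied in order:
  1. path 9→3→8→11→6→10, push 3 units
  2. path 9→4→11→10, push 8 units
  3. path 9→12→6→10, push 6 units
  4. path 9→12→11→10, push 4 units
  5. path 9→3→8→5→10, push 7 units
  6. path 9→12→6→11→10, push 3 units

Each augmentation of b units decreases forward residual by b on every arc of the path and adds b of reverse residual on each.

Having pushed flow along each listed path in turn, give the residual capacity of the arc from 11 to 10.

after path 1 (9→3→8→11→6→10, push 3): res(11,10)=24
after path 2 (9→4→11→10, push 8): res(11,10)=16
after path 3 (9→12→6→10, push 6): res(11,10)=16
after path 4 (9→12→11→10, push 4): res(11,10)=12
after path 5 (9→3→8→5→10, push 7): res(11,10)=12
after path 6 (9→12→6→11→10, push 3): res(11,10)=9

Residual capacity of (11,10): 9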